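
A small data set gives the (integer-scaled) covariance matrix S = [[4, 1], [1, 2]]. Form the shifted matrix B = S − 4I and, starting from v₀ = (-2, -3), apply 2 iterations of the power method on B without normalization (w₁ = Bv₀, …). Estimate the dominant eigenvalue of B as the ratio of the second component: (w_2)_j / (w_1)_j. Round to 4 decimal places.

μ ≈ -2.7500

B = S − 4I has rows (0, 1); (1, -2)
w1 = Bv₀ = (0·(-2) + 1·(-3); 1·(-2) + (-2)·(-3)) = (-3, 4)
w2 = Bw1 = (0·(-3) + 1·4; 1·(-3) + (-2)·4) = (4, -11)
Ratio: -11/4 = -2.7500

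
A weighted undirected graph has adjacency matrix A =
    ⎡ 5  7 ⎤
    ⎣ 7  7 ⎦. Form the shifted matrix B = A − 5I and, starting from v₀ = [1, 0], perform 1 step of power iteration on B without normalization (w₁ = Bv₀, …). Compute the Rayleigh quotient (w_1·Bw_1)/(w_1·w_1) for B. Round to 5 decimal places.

B = A − 5I has rows (0, 7); (7, 2)
w1 = Bv₀ = (0·1 + 7·0; 7·1 + 2·0) = (0, 7)
Bw1 = (49, 14)
w1·Bw1 = 98; w1·w1 = 49; μ ≈ 98/49 = 2.00000

μ ≈ 2.00000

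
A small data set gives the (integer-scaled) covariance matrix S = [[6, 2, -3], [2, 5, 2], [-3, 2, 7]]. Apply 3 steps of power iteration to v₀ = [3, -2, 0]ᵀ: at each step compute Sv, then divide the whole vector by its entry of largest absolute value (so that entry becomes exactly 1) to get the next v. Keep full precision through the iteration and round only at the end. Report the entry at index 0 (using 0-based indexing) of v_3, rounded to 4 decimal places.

Sv0 = (14.00000, -4.00000, -13.00000); divide by 14.00000 → v1 = (1.00000, -0.28571, -0.92857)
Sv1 = (8.21429, -1.28571, -10.07143); divide by -10.07143 → v2 = (-0.81560, 0.12766, 1.00000)
Sv2 = (-7.63830, 1.00709, 9.70213); divide by 9.70213 → v3 = (-0.78728, 0.10380, 1.00000)
Requested entry of v3: 1077/-1368 = -0.7873

-0.7873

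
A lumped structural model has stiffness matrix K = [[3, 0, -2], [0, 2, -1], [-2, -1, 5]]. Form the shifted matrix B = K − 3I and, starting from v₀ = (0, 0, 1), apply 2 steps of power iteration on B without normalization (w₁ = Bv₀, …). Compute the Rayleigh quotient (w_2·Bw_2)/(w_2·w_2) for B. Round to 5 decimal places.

3.29592

B = K − 3I has rows (0, 0, -2); (0, -1, -1); (-2, -1, 2)
w1 = Bv₀ = (-2, -1, 2)
w2 = Bw1 = (-4, -1, 9)
Bw2 = (-18, -8, 27)
w2·Bw2 = 323; w2·w2 = 98; μ ≈ 323/98 = 3.29592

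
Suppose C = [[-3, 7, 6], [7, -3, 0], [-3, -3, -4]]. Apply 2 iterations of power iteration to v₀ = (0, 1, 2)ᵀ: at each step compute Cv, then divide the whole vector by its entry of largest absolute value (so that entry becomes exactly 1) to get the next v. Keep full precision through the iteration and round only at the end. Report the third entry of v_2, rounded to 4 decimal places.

Cv0 = (19.00000, -3.00000, -11.00000); divide by 19.00000 → v1 = (1.00000, -0.15789, -0.57895)
Cv1 = (-7.57895, 7.47368, -0.21053); divide by -7.57895 → v2 = (1.00000, -0.98611, 0.02778)
Requested entry of v2: -4/-144 = 0.0278

0.0278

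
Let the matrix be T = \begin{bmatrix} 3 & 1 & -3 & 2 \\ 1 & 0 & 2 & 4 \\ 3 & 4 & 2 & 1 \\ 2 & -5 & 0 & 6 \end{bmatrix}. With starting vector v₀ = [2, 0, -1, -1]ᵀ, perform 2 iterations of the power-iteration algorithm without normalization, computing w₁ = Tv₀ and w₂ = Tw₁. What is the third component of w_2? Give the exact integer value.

9

w1 = Tv₀ = (7, -4, 3, -2)
w2 = Tw1 = (4, 5, 9, 22)
The requested component of w2 is 9.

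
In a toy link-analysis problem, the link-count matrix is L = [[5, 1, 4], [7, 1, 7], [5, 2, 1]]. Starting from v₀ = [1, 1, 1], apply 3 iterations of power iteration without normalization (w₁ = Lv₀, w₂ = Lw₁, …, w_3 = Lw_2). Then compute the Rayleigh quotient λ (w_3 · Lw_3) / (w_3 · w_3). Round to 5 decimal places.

9.97079

w1 = Lv₀ = (5·1 + 1·1 + 4·1; 7·1 + 1·1 + 7·1; 5·1 + 2·1 + 1·1) = (10, 15, 8)
w2 = Lw1 = (5·10 + 1·15 + 4·8; 7·10 + 1·15 + 7·8; 5·10 + 2·15 + 1·8) = (97, 141, 88)
w3 = Lw2 = (978, 1436, 855)
Lw3 = (9746, 14267, 8617)
w3·Lw3 = 978·9746 + 1436·14267 + 855·8617 = 37386535; w3·w3 = 978·978 + 1436·1436 + 855·855 = 3749605
λ ≈ 37386535/3749605 = 9.97079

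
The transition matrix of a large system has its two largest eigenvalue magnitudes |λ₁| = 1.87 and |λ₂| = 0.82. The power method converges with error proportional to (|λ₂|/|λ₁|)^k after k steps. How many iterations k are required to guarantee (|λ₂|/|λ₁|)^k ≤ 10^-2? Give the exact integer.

6

|λ₂/λ₁| = 0.82/1.87 = 0.43850
Need k ≥ ln(10^-2) / ln(0.43850) = -4.6052 / -0.8244 ≈ 5.586
Smallest integer k satisfying the bound: 6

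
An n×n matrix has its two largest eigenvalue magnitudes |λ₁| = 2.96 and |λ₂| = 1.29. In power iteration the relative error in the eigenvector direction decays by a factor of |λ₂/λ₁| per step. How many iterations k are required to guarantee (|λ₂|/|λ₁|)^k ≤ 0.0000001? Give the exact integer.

|λ₂/λ₁| = 1.29/2.96 = 0.43581
Need k ≥ ln(0.0000001) / ln(0.43581) = -16.1181 / -0.8305 ≈ 19.407
Smallest integer k satisfying the bound: 20

20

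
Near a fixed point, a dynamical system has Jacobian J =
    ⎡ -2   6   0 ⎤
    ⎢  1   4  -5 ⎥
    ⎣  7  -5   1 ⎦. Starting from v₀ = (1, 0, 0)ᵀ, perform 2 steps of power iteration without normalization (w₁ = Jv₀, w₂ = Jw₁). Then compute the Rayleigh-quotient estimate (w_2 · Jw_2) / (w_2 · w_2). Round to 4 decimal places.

λ ≈ -2.1080

w1 = Jv₀ = ((-2)·1 + 6·0 + 0·0; 1·1 + 4·0 + (-5)·0; 7·1 + (-5)·0 + 1·0) = (-2, 1, 7)
w2 = Jw1 = ((-2)·(-2) + 6·1 + 0·7; 1·(-2) + 4·1 + (-5)·7; 7·(-2) + (-5)·1 + 1·7) = (10, -33, -12)
Jw2 = (-218, -62, 223)
w2·Jw2 = 10·(-218) + (-33)·(-62) + (-12)·223 = -2810; w2·w2 = 10·10 + (-33)·(-33) + (-12)·(-12) = 1333
λ ≈ -2810/1333 = -2.1080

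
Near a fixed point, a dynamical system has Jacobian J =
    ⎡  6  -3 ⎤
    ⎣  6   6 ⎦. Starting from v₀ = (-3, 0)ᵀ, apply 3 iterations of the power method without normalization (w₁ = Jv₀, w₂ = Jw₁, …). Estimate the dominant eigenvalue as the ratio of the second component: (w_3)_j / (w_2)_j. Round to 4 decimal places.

λ ≈ 7.5000

w1 = Jv₀ = (-18, -18)
w2 = Jw1 = (-54, -216)
w3 = Jw2 = (324, -1620)
Ratio at component: -1620 / -216 = 7.5000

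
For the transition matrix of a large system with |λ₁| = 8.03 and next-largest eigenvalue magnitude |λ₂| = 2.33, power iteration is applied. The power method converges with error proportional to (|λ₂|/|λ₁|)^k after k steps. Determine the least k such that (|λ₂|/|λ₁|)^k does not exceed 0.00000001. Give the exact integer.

15

|λ₂/λ₁| = 2.33/8.03 = 0.29016
Need k ≥ ln(0.00000001) / ln(0.29016) = -18.4207 / -1.2373 ≈ 14.888
Smallest integer k satisfying the bound: 15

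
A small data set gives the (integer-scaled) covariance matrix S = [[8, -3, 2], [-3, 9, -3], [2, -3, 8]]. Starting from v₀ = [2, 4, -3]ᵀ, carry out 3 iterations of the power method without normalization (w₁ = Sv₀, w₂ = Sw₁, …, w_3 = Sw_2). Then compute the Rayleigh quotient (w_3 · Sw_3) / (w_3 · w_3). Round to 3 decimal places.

w1 = Sv₀ = (8·2 + (-3)·4 + 2·(-3); (-3)·2 + 9·4 + (-3)·(-3); 2·2 + (-3)·4 + 8·(-3)) = (-2, 39, -32)
w2 = Sw1 = (8·(-2) + (-3)·39 + 2·(-32); (-3)·(-2) + 9·39 + (-3)·(-32); 2·(-2) + (-3)·39 + 8·(-32)) = (-197, 453, -377)
w3 = Sw2 = (-3689, 5799, -4769)
Sw3 = (-56447, 77565, -62927)
w3·Sw3 = (-3689)·(-56447) + 5799·77565 + (-4769)·(-62927) = 958131281; w3·w3 = (-3689)·(-3689) + 5799·5799 + (-4769)·(-4769) = 69980483
λ ≈ 958131281/69980483 = 13.691

λ ≈ 13.691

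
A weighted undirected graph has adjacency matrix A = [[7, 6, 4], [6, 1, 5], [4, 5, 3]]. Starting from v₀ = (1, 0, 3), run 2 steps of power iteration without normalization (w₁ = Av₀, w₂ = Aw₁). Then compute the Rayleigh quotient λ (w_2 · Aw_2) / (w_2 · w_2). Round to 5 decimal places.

14.02330

w1 = Av₀ = (7·1 + 6·0 + 4·3; 6·1 + 1·0 + 5·3; 4·1 + 5·0 + 3·3) = (19, 21, 13)
w2 = Aw1 = (7·19 + 6·21 + 4·13; 6·19 + 1·21 + 5·13; 4·19 + 5·21 + 3·13) = (311, 200, 220)
Aw2 = (4257, 3166, 2904)
w2·Aw2 = 311·4257 + 200·3166 + 220·2904 = 2596007; w2·w2 = 311·311 + 200·200 + 220·220 = 185121
λ ≈ 2596007/185121 = 14.02330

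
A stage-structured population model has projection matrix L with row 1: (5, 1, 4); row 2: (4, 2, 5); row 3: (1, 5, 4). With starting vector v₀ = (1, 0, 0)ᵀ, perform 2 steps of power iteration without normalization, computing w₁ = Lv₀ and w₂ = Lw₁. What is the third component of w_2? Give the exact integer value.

29

w1 = Lv₀ = (5·1 + 1·0 + 4·0; 4·1 + 2·0 + 5·0; 1·1 + 5·0 + 4·0) = (5, 4, 1)
w2 = Lw1 = (5·5 + 1·4 + 4·1; 4·5 + 2·4 + 5·1; 1·5 + 5·4 + 4·1) = (33, 33, 29)
The requested component of w2 is 29.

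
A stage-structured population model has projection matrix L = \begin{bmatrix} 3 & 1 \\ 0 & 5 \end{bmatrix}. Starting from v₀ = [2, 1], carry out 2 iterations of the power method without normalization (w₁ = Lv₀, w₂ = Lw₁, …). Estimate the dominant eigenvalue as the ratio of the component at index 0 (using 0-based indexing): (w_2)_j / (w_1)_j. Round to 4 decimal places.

w1 = Lv₀ = (3·2 + 1·1; 0·2 + 5·1) = (7, 5)
w2 = Lw1 = (3·7 + 1·5; 0·7 + 5·5) = (26, 25)
Ratio at component: 26 / 7 = 3.7143

λ ≈ 3.7143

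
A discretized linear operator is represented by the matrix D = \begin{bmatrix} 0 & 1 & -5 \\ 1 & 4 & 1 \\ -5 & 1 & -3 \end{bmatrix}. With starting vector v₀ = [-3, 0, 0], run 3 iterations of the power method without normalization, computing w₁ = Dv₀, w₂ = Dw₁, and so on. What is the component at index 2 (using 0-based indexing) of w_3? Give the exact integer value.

w1 = Dv₀ = (0·(-3) + 1·0 + (-5)·0; 1·(-3) + 4·0 + 1·0; (-5)·(-3) + 1·0 + (-3)·0) = (0, -3, 15)
w2 = Dw1 = (0·0 + 1·(-3) + (-5)·15; 1·0 + 4·(-3) + 1·15; (-5)·0 + 1·(-3) + (-3)·15) = (-78, 3, -48)
w3 = Dw2 = (243, -114, 537)
The requested component of w3 is 537.

537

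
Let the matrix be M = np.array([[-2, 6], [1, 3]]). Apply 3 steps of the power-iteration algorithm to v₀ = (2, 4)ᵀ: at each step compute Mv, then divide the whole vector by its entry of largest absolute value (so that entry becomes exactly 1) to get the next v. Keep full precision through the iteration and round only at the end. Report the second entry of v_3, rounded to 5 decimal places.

0.80986

Mv0 = (20.000000, 14.000000); divide by 20.000000 → v1 = (1.000000, 0.700000)
Mv1 = (2.200000, 3.100000); divide by 3.100000 → v2 = (0.709677, 1.000000)
Mv2 = (4.580645, 3.709677); divide by 4.580645 → v3 = (1.000000, 0.809859)
Requested entry of v3: 230/284 = 0.80986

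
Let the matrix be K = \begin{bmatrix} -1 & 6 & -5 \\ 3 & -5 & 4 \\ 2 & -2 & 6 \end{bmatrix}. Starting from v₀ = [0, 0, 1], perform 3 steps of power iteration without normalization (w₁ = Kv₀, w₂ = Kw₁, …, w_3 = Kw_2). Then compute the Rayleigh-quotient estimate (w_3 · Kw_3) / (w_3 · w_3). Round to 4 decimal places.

-1.5115

w1 = Kv₀ = ((-1)·0 + 6·0 + (-5)·1; 3·0 + (-5)·0 + 4·1; 2·0 + (-2)·0 + 6·1) = (-5, 4, 6)
w2 = Kw1 = ((-1)·(-5) + 6·4 + (-5)·6; 3·(-5) + (-5)·4 + 4·6; 2·(-5) + (-2)·4 + 6·6) = (-1, -11, 18)
w3 = Kw2 = (-155, 124, 128)
Kw3 = (259, -573, 210)
w3·Kw3 = (-155)·259 + 124·(-573) + 128·210 = -84317; w3·w3 = (-155)·(-155) + 124·124 + 128·128 = 55785
λ ≈ -84317/55785 = -1.5115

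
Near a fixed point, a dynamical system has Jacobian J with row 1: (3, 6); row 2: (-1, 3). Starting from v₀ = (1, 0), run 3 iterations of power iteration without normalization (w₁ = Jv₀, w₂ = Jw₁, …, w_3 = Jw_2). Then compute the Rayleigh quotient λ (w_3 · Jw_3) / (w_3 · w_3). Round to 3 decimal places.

w1 = Jv₀ = (3·1 + 6·0; (-1)·1 + 3·0) = (3, -1)
w2 = Jw1 = (3·3 + 6·(-1); (-1)·3 + 3·(-1)) = (3, -6)
w3 = Jw2 = (-27, -21)
Jw3 = (-207, -36)
w3·Jw3 = (-27)·(-207) + (-21)·(-36) = 6345; w3·w3 = (-27)·(-27) + (-21)·(-21) = 1170
λ ≈ 6345/1170 = 5.423

λ ≈ 5.423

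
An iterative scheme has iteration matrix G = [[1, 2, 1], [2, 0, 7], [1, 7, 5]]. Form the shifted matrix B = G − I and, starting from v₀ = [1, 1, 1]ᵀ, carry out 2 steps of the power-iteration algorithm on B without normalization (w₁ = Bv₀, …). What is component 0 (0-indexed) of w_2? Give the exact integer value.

28

B = G − I has rows (0, 2, 1); (2, -1, 7); (1, 7, 4)
w1 = Bv₀ = (3, 8, 12)
w2 = Bw1 = (28, 82, 107)
Requested component of w2: 28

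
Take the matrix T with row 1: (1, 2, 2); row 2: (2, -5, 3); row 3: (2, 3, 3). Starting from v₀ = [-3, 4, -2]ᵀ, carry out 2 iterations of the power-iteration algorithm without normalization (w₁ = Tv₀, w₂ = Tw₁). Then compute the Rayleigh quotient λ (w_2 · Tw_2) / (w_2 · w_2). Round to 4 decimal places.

-5.3586

w1 = Tv₀ = (1·(-3) + 2·4 + 2·(-2); 2·(-3) + (-5)·4 + 3·(-2); 2·(-3) + 3·4 + 3·(-2)) = (1, -32, 0)
w2 = Tw1 = (1·1 + 2·(-32) + 2·0; 2·1 + (-5)·(-32) + 3·0; 2·1 + 3·(-32) + 3·0) = (-63, 162, -94)
Tw2 = (73, -1218, 78)
w2·Tw2 = (-63)·73 + 162·(-1218) + (-94)·78 = -209247; w2·w2 = (-63)·(-63) + 162·162 + (-94)·(-94) = 39049
λ ≈ -209247/39049 = -5.3586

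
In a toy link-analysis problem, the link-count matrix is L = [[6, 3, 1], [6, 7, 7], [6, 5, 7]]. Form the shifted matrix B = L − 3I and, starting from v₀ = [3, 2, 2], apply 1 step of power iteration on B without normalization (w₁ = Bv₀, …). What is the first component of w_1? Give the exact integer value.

17

B = L − 3I has rows (3, 3, 1); (6, 4, 7); (6, 5, 4)
w1 = Bv₀ = (17, 40, 36)
Requested component of w1: 17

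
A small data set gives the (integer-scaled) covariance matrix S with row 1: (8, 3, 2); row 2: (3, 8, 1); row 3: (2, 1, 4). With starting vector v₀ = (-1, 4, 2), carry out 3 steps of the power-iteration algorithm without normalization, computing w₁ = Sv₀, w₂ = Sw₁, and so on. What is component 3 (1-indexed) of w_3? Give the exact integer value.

w1 = Sv₀ = (8·(-1) + 3·4 + 2·2; 3·(-1) + 8·4 + 1·2; 2·(-1) + 1·4 + 4·2) = (8, 31, 10)
w2 = Sw1 = (8·8 + 3·31 + 2·10; 3·8 + 8·31 + 1·10; 2·8 + 1·31 + 4·10) = (177, 282, 87)
w3 = Sw2 = (2436, 2874, 984)
The requested component of w3 is 984.

984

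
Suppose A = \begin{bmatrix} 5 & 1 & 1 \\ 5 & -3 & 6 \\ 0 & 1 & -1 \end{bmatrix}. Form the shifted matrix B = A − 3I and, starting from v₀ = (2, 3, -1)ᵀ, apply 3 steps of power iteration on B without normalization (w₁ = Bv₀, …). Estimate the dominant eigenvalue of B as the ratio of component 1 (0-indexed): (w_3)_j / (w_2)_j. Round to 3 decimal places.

μ ≈ -7.455

B = A − 3I has rows (2, 1, 1); (5, -6, 6); (0, 1, -4)
w1 = Bv₀ = (2·2 + 1·3 + 1·(-1); 5·2 + (-6)·3 + 6·(-1); 0·2 + 1·3 + (-4)·(-1)) = (6, -14, 7)
w2 = Bw1 = (2·6 + 1·(-14) + 1·7; 5·6 + (-6)·(-14) + 6·7; 0·6 + 1·(-14) + (-4)·7) = (5, 156, -42)
w3 = Bw2 = (124, -1163, 324)
Ratio: -1163/156 = -7.455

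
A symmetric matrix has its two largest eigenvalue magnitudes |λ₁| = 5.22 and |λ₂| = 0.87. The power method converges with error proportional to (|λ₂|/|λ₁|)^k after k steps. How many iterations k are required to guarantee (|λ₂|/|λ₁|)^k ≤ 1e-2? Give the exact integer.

|λ₂/λ₁| = 0.87/5.22 = 0.16667
Need k ≥ ln(1e-2) / ln(0.16667) = -4.6052 / -1.7918 ≈ 2.570
Smallest integer k satisfying the bound: 3

3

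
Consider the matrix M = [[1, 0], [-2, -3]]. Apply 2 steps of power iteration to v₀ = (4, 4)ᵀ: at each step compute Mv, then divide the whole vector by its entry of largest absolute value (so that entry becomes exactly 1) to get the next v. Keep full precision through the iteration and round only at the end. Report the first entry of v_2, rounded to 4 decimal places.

Mv0 = (4.00000, -20.00000); divide by -20.00000 → v1 = (-0.20000, 1.00000)
Mv1 = (-0.20000, -2.60000); divide by -2.60000 → v2 = (0.07692, 1.00000)
Requested entry of v2: 4/52 = 0.0769

0.0769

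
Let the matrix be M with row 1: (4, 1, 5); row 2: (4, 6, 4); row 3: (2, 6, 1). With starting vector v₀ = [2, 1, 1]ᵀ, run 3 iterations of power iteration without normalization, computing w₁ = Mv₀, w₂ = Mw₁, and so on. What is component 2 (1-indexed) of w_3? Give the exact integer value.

w1 = Mv₀ = (14, 18, 11)
w2 = Mw1 = (129, 208, 147)
w3 = Mw2 = (1459, 2352, 1653)
The requested component of w3 is 2352.

2352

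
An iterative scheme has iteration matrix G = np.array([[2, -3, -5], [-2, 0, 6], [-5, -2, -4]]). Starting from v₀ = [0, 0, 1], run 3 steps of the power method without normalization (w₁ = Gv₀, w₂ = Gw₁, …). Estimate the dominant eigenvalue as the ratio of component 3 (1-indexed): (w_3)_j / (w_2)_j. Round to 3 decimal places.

λ ≈ -1.655

w1 = Gv₀ = (-5, 6, -4)
w2 = Gw1 = (-8, -14, 29)
w3 = Gw2 = (-119, 190, -48)
Ratio at component: -48 / 29 = -1.655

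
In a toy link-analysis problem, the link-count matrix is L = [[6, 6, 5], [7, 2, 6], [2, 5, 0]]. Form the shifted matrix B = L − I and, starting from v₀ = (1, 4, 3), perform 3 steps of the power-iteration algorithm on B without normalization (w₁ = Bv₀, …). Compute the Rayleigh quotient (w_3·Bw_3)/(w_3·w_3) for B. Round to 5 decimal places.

B = L − I has rows (5, 6, 5); (7, 1, 6); (2, 5, -1)
w1 = Bv₀ = (5·1 + 6·4 + 5·3; 7·1 + 1·4 + 6·3; 2·1 + 5·4 + (-1)·3) = (44, 29, 19)
w2 = Bw1 = (5·44 + 6·29 + 5·19; 7·44 + 1·29 + 6·19; 2·44 + 5·29 + (-1)·19) = (489, 451, 214)
w3 = Bw2 = (6221, 5158, 3019)
Bw3 = (77148, 66819, 35213)
w3·Bw3 = 930898157; w3·w3 = 74420166; μ ≈ 930898157/74420166 = 12.50868

μ ≈ 12.50868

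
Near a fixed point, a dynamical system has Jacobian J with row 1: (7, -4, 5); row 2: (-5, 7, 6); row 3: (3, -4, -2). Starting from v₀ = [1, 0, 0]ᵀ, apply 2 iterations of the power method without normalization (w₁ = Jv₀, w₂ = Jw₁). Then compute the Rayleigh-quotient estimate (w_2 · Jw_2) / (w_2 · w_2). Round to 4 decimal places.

w1 = Jv₀ = (7·1 + (-4)·0 + 5·0; (-5)·1 + 7·0 + 6·0; 3·1 + (-4)·0 + (-2)·0) = (7, -5, 3)
w2 = Jw1 = (7·7 + (-4)·(-5) + 5·3; (-5)·7 + 7·(-5) + 6·3; 3·7 + (-4)·(-5) + (-2)·3) = (84, -52, 35)
Jw2 = (971, -574, 390)
w2·Jw2 = 84·971 + (-52)·(-574) + 35·390 = 125062; w2·w2 = 84·84 + (-52)·(-52) + 35·35 = 10985
λ ≈ 125062/10985 = 11.3848

11.3848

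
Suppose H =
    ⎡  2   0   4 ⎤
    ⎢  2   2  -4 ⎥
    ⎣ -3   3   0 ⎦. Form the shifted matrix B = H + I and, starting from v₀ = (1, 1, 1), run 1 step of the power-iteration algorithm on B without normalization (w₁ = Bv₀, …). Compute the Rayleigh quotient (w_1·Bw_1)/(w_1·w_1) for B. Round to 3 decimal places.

B = H + I has rows (3, 0, 4); (2, 3, -4); (-3, 3, 1)
w1 = Bv₀ = (7, 1, 1)
Bw1 = (25, 13, -17)
w1·Bw1 = 171; w1·w1 = 51; μ ≈ 171/51 = 3.353

3.353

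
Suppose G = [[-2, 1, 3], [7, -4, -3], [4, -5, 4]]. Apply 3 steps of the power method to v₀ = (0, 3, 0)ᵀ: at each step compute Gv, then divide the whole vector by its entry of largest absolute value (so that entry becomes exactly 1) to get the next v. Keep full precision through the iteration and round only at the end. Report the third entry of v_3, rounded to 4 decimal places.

0.8296

Gv0 = (3.00000, -12.00000, -15.00000); divide by -15.00000 → v1 = (-0.20000, 0.80000, 1.00000)
Gv1 = (4.20000, -7.60000, -0.80000); divide by -7.60000 → v2 = (-0.55263, 1.00000, 0.10526)
Gv2 = (2.42105, -8.18421, -6.78947); divide by -8.18421 → v3 = (-0.29582, 1.00000, 0.82958)
Requested entry of v3: -774/-933 = 0.8296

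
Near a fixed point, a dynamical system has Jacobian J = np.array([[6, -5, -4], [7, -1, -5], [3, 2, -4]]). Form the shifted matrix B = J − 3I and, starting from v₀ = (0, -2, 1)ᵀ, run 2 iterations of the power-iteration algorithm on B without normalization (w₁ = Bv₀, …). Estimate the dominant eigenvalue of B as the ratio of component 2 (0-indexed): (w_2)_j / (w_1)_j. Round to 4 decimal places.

B = J − 3I has rows (3, -5, -4); (7, -4, -5); (3, 2, -7)
w1 = Bv₀ = (6, 3, -11)
w2 = Bw1 = (47, 85, 101)
Ratio: 101/-11 = -9.1818

μ ≈ -9.1818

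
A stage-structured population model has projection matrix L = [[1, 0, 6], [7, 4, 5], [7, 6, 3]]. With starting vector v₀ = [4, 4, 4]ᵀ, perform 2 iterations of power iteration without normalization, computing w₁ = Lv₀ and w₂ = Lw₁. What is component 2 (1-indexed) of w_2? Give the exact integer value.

w1 = Lv₀ = (1·4 + 0·4 + 6·4; 7·4 + 4·4 + 5·4; 7·4 + 6·4 + 3·4) = (28, 64, 64)
w2 = Lw1 = (1·28 + 0·64 + 6·64; 7·28 + 4·64 + 5·64; 7·28 + 6·64 + 3·64) = (412, 772, 772)
The requested component of w2 is 772.

772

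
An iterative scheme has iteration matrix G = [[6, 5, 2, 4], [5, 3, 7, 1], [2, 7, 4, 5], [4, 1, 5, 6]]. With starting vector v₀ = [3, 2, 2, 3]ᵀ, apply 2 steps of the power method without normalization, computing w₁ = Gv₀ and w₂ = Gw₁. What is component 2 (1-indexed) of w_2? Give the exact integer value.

677

w1 = Gv₀ = (44, 38, 43, 42)
w2 = Gw1 = (708, 677, 736, 681)
The requested component of w2 is 677.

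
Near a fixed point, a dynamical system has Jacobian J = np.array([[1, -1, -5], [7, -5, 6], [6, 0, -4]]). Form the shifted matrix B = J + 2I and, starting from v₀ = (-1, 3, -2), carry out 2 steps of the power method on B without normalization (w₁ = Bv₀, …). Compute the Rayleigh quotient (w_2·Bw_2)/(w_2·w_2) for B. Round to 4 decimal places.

B = J + 2I has rows (3, -1, -5); (7, -3, 6); (6, 0, -2)
w1 = Bv₀ = (4, -28, -2)
w2 = Bw1 = (50, 100, 28)
Bw2 = (-90, 218, 244)
w2·Bw2 = 24132; w2·w2 = 13284; μ ≈ 24132/13284 = 1.8166

μ ≈ 1.8166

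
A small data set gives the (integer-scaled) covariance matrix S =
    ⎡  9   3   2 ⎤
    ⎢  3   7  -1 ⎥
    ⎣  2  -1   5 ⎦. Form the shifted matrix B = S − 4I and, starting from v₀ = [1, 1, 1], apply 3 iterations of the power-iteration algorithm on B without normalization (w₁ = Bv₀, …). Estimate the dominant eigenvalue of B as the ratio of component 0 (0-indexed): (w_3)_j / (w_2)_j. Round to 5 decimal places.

μ ≈ 7.36232

B = S − 4I has rows (5, 3, 2); (3, 3, -1); (2, -1, 1)
w1 = Bv₀ = (10, 5, 2)
w2 = Bw1 = (69, 43, 17)
w3 = Bw2 = (508, 319, 112)
Ratio: 508/69 = 7.36232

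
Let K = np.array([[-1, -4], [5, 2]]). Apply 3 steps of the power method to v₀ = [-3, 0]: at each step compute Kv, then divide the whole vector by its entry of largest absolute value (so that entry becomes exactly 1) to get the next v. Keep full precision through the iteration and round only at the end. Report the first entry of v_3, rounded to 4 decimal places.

Kv0 = (3.00000, -15.00000); divide by -15.00000 → v1 = (-0.20000, 1.00000)
Kv1 = (-3.80000, 1.00000); divide by -3.80000 → v2 = (1.00000, -0.26316)
Kv2 = (0.05263, 4.47368); divide by 4.47368 → v3 = (0.01176, 1.00000)
Requested entry of v3: 3/255 = 0.0118

0.0118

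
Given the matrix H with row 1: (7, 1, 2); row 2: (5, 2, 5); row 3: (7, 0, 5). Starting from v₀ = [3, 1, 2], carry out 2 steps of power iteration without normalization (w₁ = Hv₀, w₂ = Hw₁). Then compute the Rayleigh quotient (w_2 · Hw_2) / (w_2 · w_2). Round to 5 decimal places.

λ ≈ 10.78440

w1 = Hv₀ = (7·3 + 1·1 + 2·2; 5·3 + 2·1 + 5·2; 7·3 + 0·1 + 5·2) = (26, 27, 31)
w2 = Hw1 = (7·26 + 1·27 + 2·31; 5·26 + 2·27 + 5·31; 7·26 + 0·27 + 5·31) = (271, 339, 337)
Hw2 = (2910, 3718, 3582)
w2·Hw2 = 271·2910 + 339·3718 + 337·3582 = 3256146; w2·w2 = 271·271 + 339·339 + 337·337 = 301931
λ ≈ 3256146/301931 = 10.78440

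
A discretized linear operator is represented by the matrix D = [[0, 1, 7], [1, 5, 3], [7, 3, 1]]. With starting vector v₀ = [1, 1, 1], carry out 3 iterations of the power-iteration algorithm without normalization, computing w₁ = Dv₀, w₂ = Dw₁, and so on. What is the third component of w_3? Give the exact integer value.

w1 = Dv₀ = (0·1 + 1·1 + 7·1; 1·1 + 5·1 + 3·1; 7·1 + 3·1 + 1·1) = (8, 9, 11)
w2 = Dw1 = (0·8 + 1·9 + 7·11; 1·8 + 5·9 + 3·11; 7·8 + 3·9 + 1·11) = (86, 86, 94)
w3 = Dw2 = (744, 798, 954)
The requested component of w3 is 954.

954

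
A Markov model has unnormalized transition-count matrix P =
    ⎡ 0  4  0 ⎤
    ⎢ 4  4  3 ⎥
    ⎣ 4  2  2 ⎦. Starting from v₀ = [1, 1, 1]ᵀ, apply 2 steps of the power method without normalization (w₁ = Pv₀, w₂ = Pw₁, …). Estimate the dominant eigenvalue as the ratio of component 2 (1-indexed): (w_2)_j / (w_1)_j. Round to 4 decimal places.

7.6364

w1 = Pv₀ = (0·1 + 4·1 + 0·1; 4·1 + 4·1 + 3·1; 4·1 + 2·1 + 2·1) = (4, 11, 8)
w2 = Pw1 = (0·4 + 4·11 + 0·8; 4·4 + 4·11 + 3·8; 4·4 + 2·11 + 2·8) = (44, 84, 54)
Ratio at component: 84 / 11 = 7.6364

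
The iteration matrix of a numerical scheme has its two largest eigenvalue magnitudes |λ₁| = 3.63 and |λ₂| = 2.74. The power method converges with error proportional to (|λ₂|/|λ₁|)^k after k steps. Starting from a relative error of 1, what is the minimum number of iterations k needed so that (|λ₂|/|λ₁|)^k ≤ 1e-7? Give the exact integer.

|λ₂/λ₁| = 2.74/3.63 = 0.75482
Need k ≥ ln(1e-7) / ln(0.75482) = -16.1181 / -0.2813 ≈ 57.304
Smallest integer k satisfying the bound: 58

58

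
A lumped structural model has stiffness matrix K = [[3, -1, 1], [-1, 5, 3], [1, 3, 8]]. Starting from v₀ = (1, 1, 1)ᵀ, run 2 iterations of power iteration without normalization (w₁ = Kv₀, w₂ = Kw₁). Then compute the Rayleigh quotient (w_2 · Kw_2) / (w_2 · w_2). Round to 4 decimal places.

w1 = Kv₀ = (3·1 + (-1)·1 + 1·1; (-1)·1 + 5·1 + 3·1; 1·1 + 3·1 + 8·1) = (3, 7, 12)
w2 = Kw1 = (3·3 + (-1)·7 + 1·12; (-1)·3 + 5·7 + 3·12; 1·3 + 3·7 + 8·12) = (14, 68, 120)
Kw2 = (94, 686, 1178)
w2·Kw2 = 14·94 + 68·686 + 120·1178 = 189324; w2·w2 = 14·14 + 68·68 + 120·120 = 19220
λ ≈ 189324/19220 = 9.8504

λ ≈ 9.8504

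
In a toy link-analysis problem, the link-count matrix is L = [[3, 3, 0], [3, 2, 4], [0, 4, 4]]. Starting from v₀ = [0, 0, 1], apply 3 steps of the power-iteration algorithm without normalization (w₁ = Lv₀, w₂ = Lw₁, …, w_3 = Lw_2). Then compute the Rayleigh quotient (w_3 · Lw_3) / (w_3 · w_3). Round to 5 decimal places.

7.89317

w1 = Lv₀ = (0, 4, 4)
w2 = Lw1 = (12, 24, 32)
w3 = Lw2 = (108, 212, 224)
Lw3 = (960, 1644, 1744)
w3·Lw3 = 108·960 + 212·1644 + 224·1744 = 842864; w3·w3 = 108·108 + 212·212 + 224·224 = 106784
λ ≈ 842864/106784 = 7.89317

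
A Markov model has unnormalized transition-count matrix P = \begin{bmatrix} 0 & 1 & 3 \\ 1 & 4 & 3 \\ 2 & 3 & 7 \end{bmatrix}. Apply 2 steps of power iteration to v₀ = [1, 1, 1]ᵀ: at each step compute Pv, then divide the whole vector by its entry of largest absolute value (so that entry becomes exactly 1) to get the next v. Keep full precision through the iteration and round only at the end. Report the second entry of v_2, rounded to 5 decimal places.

0.62069

Pv0 = (4.000000, 8.000000, 12.000000); divide by 12.000000 → v1 = (0.333333, 0.666667, 1.000000)
Pv1 = (3.666667, 6.000000, 9.666667); divide by 9.666667 → v2 = (0.379310, 0.620690, 1.000000)
Requested entry of v2: 72/116 = 0.62069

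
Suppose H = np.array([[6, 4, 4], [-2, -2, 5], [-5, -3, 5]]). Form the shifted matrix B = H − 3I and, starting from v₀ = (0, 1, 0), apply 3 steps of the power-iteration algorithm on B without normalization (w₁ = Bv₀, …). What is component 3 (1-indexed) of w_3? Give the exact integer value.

B = H − 3I has rows (3, 4, 4); (-2, -5, 5); (-5, -3, 2)
w1 = Bv₀ = (3·0 + 4·1 + 4·0; (-2)·0 + (-5)·1 + 5·0; (-5)·0 + (-3)·1 + 2·0) = (4, -5, -3)
w2 = Bw1 = (3·4 + 4·(-5) + 4·(-3); (-2)·4 + (-5)·(-5) + 5·(-3); (-5)·4 + (-3)·(-5) + 2·(-3)) = (-20, 2, -11)
w3 = Bw2 = (-96, -25, 72)
Requested component of w3: 72

72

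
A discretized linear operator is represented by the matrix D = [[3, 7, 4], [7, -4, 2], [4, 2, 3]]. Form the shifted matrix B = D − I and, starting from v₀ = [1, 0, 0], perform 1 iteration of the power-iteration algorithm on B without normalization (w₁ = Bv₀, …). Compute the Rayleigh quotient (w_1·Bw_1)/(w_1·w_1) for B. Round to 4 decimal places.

2.4203

B = D − I has rows (2, 7, 4); (7, -5, 2); (4, 2, 2)
w1 = Bv₀ = (2·1 + 7·0 + 4·0; 7·1 + (-5)·0 + 2·0; 4·1 + 2·0 + 2·0) = (2, 7, 4)
Bw1 = (69, -13, 30)
w1·Bw1 = 167; w1·w1 = 69; μ ≈ 167/69 = 2.4203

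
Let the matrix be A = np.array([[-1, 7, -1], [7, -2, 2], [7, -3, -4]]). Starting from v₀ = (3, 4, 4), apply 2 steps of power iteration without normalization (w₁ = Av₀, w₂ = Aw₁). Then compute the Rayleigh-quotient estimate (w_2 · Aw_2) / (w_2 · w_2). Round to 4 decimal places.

w1 = Av₀ = ((-1)·3 + 7·4 + (-1)·4; 7·3 + (-2)·4 + 2·4; 7·3 + (-3)·4 + (-4)·4) = (21, 21, -7)
w2 = Aw1 = ((-1)·21 + 7·21 + (-1)·(-7); 7·21 + (-2)·21 + 2·(-7); 7·21 + (-3)·21 + (-4)·(-7)) = (133, 91, 112)
Aw2 = (392, 973, 210)
w2·Aw2 = 133·392 + 91·973 + 112·210 = 164199; w2·w2 = 133·133 + 91·91 + 112·112 = 38514
λ ≈ 164199/38514 = 4.2634

4.2634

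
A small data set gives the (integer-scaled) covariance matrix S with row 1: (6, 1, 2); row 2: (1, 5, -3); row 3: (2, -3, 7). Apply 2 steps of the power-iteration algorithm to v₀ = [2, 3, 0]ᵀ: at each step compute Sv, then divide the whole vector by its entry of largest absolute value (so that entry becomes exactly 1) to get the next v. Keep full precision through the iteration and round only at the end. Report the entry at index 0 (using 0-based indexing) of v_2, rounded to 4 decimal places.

0.8435

Sv0 = (15.00000, 17.00000, -5.00000); divide by 17.00000 → v1 = (0.88235, 1.00000, -0.29412)
Sv1 = (5.70588, 6.76471, -3.29412); divide by 6.76471 → v2 = (0.84348, 1.00000, -0.48696)
Requested entry of v2: 97/115 = 0.8435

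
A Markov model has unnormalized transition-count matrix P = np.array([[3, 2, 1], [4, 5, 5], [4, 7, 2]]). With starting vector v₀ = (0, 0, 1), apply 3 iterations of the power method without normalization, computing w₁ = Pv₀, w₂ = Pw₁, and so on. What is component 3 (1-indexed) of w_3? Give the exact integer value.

w1 = Pv₀ = (3·0 + 2·0 + 1·1; 4·0 + 5·0 + 5·1; 4·0 + 7·0 + 2·1) = (1, 5, 2)
w2 = Pw1 = (3·1 + 2·5 + 1·2; 4·1 + 5·5 + 5·2; 4·1 + 7·5 + 2·2) = (15, 39, 43)
w3 = Pw2 = (166, 470, 419)
The requested component of w3 is 419.

419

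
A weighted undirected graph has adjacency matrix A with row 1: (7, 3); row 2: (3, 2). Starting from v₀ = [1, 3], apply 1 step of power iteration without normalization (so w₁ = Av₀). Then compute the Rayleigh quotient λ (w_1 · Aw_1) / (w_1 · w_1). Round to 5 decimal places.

w1 = Av₀ = (7·1 + 3·3; 3·1 + 2·3) = (16, 9)
Aw1 = (139, 66)
w1·Aw1 = 16·139 + 9·66 = 2818; w1·w1 = 16·16 + 9·9 = 337
λ ≈ 2818/337 = 8.36202

λ ≈ 8.36202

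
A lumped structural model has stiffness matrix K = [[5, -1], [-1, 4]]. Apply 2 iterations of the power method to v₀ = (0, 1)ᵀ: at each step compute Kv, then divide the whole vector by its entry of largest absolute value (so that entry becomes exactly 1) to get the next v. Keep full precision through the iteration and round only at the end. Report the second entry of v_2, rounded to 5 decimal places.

Kv0 = (-1.000000, 4.000000); divide by 4.000000 → v1 = (-0.250000, 1.000000)
Kv1 = (-2.250000, 4.250000); divide by 4.250000 → v2 = (-0.529412, 1.000000)
Requested entry of v2: 17/17 = 1.00000

1.00000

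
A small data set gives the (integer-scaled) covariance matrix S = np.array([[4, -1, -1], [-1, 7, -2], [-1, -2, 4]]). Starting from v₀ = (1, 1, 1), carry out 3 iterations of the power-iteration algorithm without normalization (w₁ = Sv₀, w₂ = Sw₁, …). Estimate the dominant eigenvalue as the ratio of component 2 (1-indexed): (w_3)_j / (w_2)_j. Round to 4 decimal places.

λ ≈ 7.3750

w1 = Sv₀ = (4·1 + (-1)·1 + (-1)·1; (-1)·1 + 7·1 + (-2)·1; (-1)·1 + (-2)·1 + 4·1) = (2, 4, 1)
w2 = Sw1 = (4·2 + (-1)·4 + (-1)·1; (-1)·2 + 7·4 + (-2)·1; (-1)·2 + (-2)·4 + 4·1) = (3, 24, -6)
w3 = Sw2 = (-6, 177, -75)
Ratio at component: 177 / 24 = 7.3750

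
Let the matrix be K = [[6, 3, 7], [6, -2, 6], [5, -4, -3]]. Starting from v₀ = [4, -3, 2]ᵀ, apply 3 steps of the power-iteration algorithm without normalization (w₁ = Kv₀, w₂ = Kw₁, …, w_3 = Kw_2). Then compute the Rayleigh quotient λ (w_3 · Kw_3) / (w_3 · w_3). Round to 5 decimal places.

w1 = Kv₀ = (6·4 + 3·(-3) + 7·2; 6·4 + (-2)·(-3) + 6·2; 5·4 + (-4)·(-3) + (-3)·2) = (29, 42, 26)
w2 = Kw1 = (6·29 + 3·42 + 7·26; 6·29 + (-2)·42 + 6·26; 5·29 + (-4)·42 + (-3)·26) = (482, 246, -101)
w3 = Kw2 = (2923, 1794, 1729)
Kw3 = (35023, 24324, 2252)
w3·Kw3 = 2923·35023 + 1794·24324 + 1729·2252 = 149903193; w3·w3 = 2923·2923 + 1794·1794 + 1729·1729 = 14751806
λ ≈ 149903193/14751806 = 10.16168

λ ≈ 10.16168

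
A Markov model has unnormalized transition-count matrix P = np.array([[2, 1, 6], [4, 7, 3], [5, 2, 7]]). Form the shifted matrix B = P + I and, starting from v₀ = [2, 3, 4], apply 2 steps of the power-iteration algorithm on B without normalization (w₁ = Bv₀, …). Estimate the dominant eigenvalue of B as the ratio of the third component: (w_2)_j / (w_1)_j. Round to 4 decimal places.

13.2708

B = P + I has rows (3, 1, 6); (4, 8, 3); (5, 2, 8)
w1 = Bv₀ = (3·2 + 1·3 + 6·4; 4·2 + 8·3 + 3·4; 5·2 + 2·3 + 8·4) = (33, 44, 48)
w2 = Bw1 = (3·33 + 1·44 + 6·48; 4·33 + 8·44 + 3·48; 5·33 + 2·44 + 8·48) = (431, 628, 637)
Ratio: 637/48 = 13.2708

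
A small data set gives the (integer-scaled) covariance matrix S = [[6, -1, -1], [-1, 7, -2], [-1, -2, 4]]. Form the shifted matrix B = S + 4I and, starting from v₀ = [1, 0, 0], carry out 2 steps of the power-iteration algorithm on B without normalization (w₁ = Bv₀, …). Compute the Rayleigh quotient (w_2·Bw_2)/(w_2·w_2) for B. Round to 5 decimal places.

B = S + 4I has rows (10, -1, -1); (-1, 11, -2); (-1, -2, 8)
w1 = Bv₀ = (10, -1, -1)
w2 = Bw1 = (102, -19, -16)
Bw2 = (1055, -279, -192)
w2·Bw2 = 115983; w2·w2 = 11021; μ ≈ 115983/11021 = 10.52382

10.52382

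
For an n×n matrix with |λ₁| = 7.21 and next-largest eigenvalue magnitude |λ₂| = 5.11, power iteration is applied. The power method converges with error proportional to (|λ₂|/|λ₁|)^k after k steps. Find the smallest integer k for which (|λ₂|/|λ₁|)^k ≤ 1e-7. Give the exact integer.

47

|λ₂/λ₁| = 5.11/7.21 = 0.70874
Need k ≥ ln(1e-7) / ln(0.70874) = -16.1181 / -0.3443 ≈ 46.818
Smallest integer k satisfying the bound: 47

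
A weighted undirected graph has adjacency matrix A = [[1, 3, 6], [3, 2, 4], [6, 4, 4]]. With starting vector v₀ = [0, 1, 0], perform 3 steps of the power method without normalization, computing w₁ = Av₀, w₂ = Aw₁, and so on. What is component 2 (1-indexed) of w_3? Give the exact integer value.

325

w1 = Av₀ = (1·0 + 3·1 + 6·0; 3·0 + 2·1 + 4·0; 6·0 + 4·1 + 4·0) = (3, 2, 4)
w2 = Aw1 = (1·3 + 3·2 + 6·4; 3·3 + 2·2 + 4·4; 6·3 + 4·2 + 4·4) = (33, 29, 42)
w3 = Aw2 = (372, 325, 482)
The requested component of w3 is 325.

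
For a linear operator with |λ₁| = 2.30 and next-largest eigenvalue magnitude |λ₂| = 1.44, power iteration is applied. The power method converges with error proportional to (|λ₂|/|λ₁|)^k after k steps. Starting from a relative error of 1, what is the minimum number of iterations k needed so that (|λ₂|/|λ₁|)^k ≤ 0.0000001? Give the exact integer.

35

|λ₂/λ₁| = 1.44/2.30 = 0.62609
Need k ≥ ln(0.0000001) / ln(0.62609) = -16.1181 / -0.4683 ≈ 34.421
Smallest integer k satisfying the bound: 35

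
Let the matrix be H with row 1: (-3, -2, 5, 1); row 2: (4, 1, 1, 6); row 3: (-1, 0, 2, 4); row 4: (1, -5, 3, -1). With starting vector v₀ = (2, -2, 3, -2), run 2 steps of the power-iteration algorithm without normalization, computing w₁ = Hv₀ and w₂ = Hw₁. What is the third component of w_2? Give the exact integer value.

w1 = Hv₀ = (11, -3, -4, 23)
w2 = Hw1 = (-24, 175, 73, -9)
The requested component of w2 is 73.

73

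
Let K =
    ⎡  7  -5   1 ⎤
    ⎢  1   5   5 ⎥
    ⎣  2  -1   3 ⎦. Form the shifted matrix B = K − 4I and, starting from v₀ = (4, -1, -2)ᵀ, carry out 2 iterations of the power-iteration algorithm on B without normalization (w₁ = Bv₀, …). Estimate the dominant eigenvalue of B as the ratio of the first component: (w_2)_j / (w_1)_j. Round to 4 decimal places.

μ ≈ 6.0667

B = K − 4I has rows (3, -5, 1); (1, 1, 5); (2, -1, -1)
w1 = Bv₀ = (3·4 + (-5)·(-1) + 1·(-2); 1·4 + 1·(-1) + 5·(-2); 2·4 + (-1)·(-1) + (-1)·(-2)) = (15, -7, 11)
w2 = Bw1 = (3·15 + (-5)·(-7) + 1·11; 1·15 + 1·(-7) + 5·11; 2·15 + (-1)·(-7) + (-1)·11) = (91, 63, 26)
Ratio: 91/15 = 6.0667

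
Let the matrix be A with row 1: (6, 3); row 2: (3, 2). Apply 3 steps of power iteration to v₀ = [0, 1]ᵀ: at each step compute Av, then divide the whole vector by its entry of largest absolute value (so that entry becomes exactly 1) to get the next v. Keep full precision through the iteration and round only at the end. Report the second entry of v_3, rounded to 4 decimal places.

Av0 = (3.00000, 2.00000); divide by 3.00000 → v1 = (1.00000, 0.66667)
Av1 = (8.00000, 4.33333); divide by 8.00000 → v2 = (1.00000, 0.54167)
Av2 = (7.62500, 4.08333); divide by 7.62500 → v3 = (1.00000, 0.53552)
Requested entry of v3: 98/183 = 0.5355

0.5355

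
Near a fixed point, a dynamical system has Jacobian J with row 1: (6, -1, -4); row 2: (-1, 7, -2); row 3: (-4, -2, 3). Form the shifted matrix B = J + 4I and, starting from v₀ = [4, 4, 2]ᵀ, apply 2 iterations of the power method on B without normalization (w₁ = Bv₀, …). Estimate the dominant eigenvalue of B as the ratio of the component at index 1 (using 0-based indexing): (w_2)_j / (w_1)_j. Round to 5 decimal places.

10.77778

B = J + 4I has rows (10, -1, -4); (-1, 11, -2); (-4, -2, 7)
w1 = Bv₀ = (28, 36, -10)
w2 = Bw1 = (284, 388, -254)
Ratio: 388/36 = 10.77778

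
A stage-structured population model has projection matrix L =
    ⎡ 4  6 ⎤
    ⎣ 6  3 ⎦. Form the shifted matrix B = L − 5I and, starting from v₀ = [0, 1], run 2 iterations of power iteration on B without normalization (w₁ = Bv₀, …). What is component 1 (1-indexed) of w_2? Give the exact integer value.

B = L − 5I has rows (-1, 6); (6, -2)
w1 = Bv₀ = ((-1)·0 + 6·1; 6·0 + (-2)·1) = (6, -2)
w2 = Bw1 = ((-1)·6 + 6·(-2); 6·6 + (-2)·(-2)) = (-18, 40)
Requested component of w2: -18

-18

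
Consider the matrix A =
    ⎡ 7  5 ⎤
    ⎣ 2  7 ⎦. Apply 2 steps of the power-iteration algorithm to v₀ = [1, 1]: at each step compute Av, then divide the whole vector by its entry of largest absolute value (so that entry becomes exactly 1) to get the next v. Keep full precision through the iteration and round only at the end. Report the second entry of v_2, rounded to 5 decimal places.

Av0 = (12.000000, 9.000000); divide by 12.000000 → v1 = (1.000000, 0.750000)
Av1 = (10.750000, 7.250000); divide by 10.750000 → v2 = (1.000000, 0.674419)
Requested entry of v2: 87/129 = 0.67442

0.67442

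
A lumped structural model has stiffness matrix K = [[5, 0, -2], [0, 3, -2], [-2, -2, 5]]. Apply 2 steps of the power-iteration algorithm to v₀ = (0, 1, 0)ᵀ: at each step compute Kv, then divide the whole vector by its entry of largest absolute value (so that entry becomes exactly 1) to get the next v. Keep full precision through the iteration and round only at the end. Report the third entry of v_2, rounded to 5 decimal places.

Kv0 = (0.000000, 3.000000, -2.000000); divide by 3.000000 → v1 = (0.000000, 1.000000, -0.666667)
Kv1 = (1.333333, 4.333333, -5.333333); divide by -5.333333 → v2 = (-0.250000, -0.812500, 1.000000)
Requested entry of v2: -16/-16 = 1.00000

1.00000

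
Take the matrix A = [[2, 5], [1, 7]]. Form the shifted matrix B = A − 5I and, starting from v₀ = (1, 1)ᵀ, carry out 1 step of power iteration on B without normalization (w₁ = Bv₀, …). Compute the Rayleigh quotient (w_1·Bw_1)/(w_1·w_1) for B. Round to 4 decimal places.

B = A − 5I has rows (-3, 5); (1, 2)
w1 = Bv₀ = (2, 3)
Bw1 = (9, 8)
w1·Bw1 = 42; w1·w1 = 13; μ ≈ 42/13 = 3.2308

μ ≈ 3.2308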